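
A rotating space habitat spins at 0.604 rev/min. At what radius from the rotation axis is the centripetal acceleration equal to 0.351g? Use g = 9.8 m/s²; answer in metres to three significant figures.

860 m

ω = 0.604 rev/min × 2π/60 = 0.06325 rad/s.
a_c = ω²r = 0.351g ⇒ r = 0.351 × 9.8 / (0.06325)² = 3.440/0.004001 = 859.8 m.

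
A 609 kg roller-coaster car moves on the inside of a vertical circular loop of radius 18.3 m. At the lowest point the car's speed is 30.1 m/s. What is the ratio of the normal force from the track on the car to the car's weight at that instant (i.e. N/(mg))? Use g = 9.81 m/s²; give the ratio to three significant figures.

6.05

At the bottom, N − mg = mv²/r, so N = m(v²/r + g) and N/(mg) = v²/(rg) + 1 = (30.1)²/(18.3 × 9.81) + 1 = 5.047 + 1 = 6.047.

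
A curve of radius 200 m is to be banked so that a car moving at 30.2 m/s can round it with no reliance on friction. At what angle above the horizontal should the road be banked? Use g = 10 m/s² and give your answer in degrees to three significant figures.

For a frictionless banked turn: horizontally N sinθ = mv²/r and vertically N cosθ = mg.
Dividing: tanθ = v²/(r g) = (30.2)²/(200 × 10.0) = 912.0/2000 = 0.4560.
θ = arctan(0.4560) = 24.51°.

24.5°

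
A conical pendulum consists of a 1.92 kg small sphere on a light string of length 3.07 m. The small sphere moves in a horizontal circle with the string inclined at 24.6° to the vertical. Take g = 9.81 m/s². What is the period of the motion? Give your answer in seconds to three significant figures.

r = L sinθ = 1.278 m. From T sinθ = mω²r and T cosθ = mg: tanθ = ω²r/g, so ω² = g tanθ / r = g/(L cosθ).
ω = √(g/(L cosθ)) = √(9.81/(3.07 × 0.9092)) = √3.514 = 1.875 rad/s.
Period = 2π/ω = 3.352 s.

3.35 s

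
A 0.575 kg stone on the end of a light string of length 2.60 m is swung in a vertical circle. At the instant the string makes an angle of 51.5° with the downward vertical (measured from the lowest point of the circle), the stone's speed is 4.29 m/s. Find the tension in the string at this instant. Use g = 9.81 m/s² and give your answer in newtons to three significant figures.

Take the radial direction toward the centre of the circle as positive. The component of the weight along the string toward the centre is −mg cos φ (φ measured from the bottom), so Newton's second law along the string gives T − mg cos φ = m v²/r.
cos 51.5° = 0.6225, so T = m(v²/r + g cos φ) = 0.575 × ((4.29)²/2.60 + 9.81 × 0.6225) = 0.575 × (7.078 + (6.107)) = 0.575 × 13.19 = 7.582 N.

7.58 N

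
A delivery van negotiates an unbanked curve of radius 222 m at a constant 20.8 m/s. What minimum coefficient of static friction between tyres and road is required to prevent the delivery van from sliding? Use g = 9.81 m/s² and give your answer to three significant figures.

0.199

Friction provides the centripetal force: μ_s m g = m v²/r, so μ_s = v²/(g r) = (20.80)²/(9.81 × 222) = 432.6/2178 = 0.1987.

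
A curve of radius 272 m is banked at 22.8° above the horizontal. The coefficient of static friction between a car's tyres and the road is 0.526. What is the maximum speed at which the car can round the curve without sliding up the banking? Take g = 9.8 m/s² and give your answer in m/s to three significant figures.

56.9 m/s

At the maximum speed, friction acts down the slope at its limiting value f = μN. Radially (horizontal, toward centre): N sinθ + μN cosθ = mv²/r. Vertically: N cosθ − μN sinθ = mg.
Dividing: v² = r g (sinθ + μcosθ)/(cosθ − μsinθ).
sinθ + μcosθ = 0.3875 + 0.526×0.9219 = 0.8724; cosθ − μsinθ = 0.9219 − 0.526×0.3875 = 0.7180.
v² = 272 × 9.8 × 0.8724/0.7180 = 3239 m²/s², so v = 56.91 m/s.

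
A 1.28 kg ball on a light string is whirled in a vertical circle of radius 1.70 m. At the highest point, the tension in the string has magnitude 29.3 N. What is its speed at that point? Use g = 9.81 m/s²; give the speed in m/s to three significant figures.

7.46 m/s

At the top, T + mg = mv²/r, so v = √(r(T/m + g)) = √(1.70 × (29.3/1.28 + 9.81)) = √(1.70 × 32.70) = √55.59 = 7.456 m/s.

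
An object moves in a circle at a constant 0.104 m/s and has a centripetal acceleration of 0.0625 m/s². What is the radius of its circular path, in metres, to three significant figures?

0.173 m

a_c = v²/r ⇒ r = v²/a_c = (0.104)²/0.0625 = 0.01082/0.0625 = 0.1731 m.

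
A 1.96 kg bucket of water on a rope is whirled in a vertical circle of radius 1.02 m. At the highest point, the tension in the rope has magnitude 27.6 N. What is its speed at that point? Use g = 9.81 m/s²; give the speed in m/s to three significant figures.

At the top, T + mg = mv²/r, so v = √(r(T/m + g)) = √(1.02 × (27.6/1.96 + 9.81)) = √(1.02 × 23.89) = √24.37 = 4.937 m/s.

4.94 m/s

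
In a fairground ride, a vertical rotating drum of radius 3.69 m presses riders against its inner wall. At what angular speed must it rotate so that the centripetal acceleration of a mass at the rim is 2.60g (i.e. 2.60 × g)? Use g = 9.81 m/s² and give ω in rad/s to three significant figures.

Centripetal acceleration a_c = ω²r. Setting ω²r = 2.60g:
ω = √(2.60g / r) = √(2.60 × 9.81 / 3.69) = √6.912 = 2.629 rad/s.

2.63 rad/s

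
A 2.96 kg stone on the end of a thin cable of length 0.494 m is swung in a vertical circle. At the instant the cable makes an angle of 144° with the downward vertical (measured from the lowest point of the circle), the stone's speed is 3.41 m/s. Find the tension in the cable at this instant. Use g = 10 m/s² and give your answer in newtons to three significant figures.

Take the radial direction toward the centre of the circle as positive. The component of the weight along the string toward the centre is −mg cos φ (φ measured from the bottom), so Newton's second law along the string gives T − mg cos φ = m v²/r.
cos 144° = -0.8090, so T = m(v²/r + g cos φ) = 2.96 × ((3.41)²/0.494 + 10.0 × -0.8090) = 2.96 × (23.54 + (-8.090)) = 2.96 × 15.45 = 45.73 N.

45.7 N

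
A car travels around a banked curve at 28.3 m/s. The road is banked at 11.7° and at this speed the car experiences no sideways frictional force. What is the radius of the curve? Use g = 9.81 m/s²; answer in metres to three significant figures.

Frictionless banking: tanθ = v²/(rg), so r = v²/(g tanθ).
r = (28.3)²/(9.81 × tan 11.7°) = 800.9/(9.81 × 0.2071) = 800.9/2.032 = 394.2 m.

394 m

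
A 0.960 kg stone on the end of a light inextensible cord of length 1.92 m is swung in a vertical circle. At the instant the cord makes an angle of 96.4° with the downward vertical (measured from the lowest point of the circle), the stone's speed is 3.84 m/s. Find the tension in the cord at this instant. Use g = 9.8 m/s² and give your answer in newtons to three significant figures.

Take the radial direction toward the centre of the circle as positive. The component of the weight along the string toward the centre is −mg cos φ (φ measured from the bottom), so Newton's second law along the string gives T − mg cos φ = m v²/r.
cos 96.4° = -0.1115, so T = m(v²/r + g cos φ) = 0.960 × ((3.84)²/1.92 + 9.8 × -0.1115) = 0.960 × (7.680 + (-1.092)) = 0.960 × 6.588 = 6.324 N.

6.32 N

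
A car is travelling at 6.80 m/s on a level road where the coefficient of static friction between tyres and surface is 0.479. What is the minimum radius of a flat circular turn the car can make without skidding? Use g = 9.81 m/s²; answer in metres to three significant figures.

9.84 m

At the limit, μ_s m g = m v²/r, so r_min = v²/(μ_s g) = (6.80)²/(0.479 × 9.81) = 46.24/4.699 = 9.840 m.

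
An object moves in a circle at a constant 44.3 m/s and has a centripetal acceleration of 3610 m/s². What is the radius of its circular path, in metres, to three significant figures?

0.544 m

a_c = v²/r ⇒ r = v²/a_c = (44.3)²/3610 = 1962/3610 = 0.5436 m.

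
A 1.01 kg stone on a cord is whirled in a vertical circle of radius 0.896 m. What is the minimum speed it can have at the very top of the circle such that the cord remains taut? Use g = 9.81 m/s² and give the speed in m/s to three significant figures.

At the top, both weight mg and T point toward the centre: T + mg = mv²/r.
At minimum speed T → 0, so mg = mv_min²/r ⇒ v_min = √(g r) = √(9.81 × 0.896) = 2.965 m/s.

2.96 m/s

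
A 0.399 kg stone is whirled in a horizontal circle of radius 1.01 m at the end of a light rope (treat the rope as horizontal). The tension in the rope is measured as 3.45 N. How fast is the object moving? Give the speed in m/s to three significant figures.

T = m v²/r ⇒ v = √(T r / m) = √(3.45 × 1.01 / 0.399) = √8.733 = 2.955 m/s.

2.96 m/s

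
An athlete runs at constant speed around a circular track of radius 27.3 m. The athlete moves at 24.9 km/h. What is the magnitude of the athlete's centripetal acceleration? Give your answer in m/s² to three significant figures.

1.75 m/s²

v = 24.9 km/h = 24.9/3.6 = 6.917 m/s.
a_c = v²/r = (6.917)²/27.3 = 47.84/27.3 = 1.752 m/s².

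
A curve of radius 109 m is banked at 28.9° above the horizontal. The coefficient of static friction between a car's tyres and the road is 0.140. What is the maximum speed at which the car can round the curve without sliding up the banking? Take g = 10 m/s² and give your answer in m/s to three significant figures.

28.6 m/s

At the maximum speed, friction acts down the slope at its limiting value f = μN. Radially (horizontal, toward centre): N sinθ + μN cosθ = mv²/r. Vertically: N cosθ − μN sinθ = mg.
Dividing: v² = r g (sinθ + μcosθ)/(cosθ − μsinθ).
sinθ + μcosθ = 0.4833 + 0.140×0.8755 = 0.6058; cosθ − μsinθ = 0.8755 − 0.140×0.4833 = 0.8078.
v² = 109 × 10.0 × 0.6058/0.8078 = 817.5 m²/s², so v = 28.59 m/s.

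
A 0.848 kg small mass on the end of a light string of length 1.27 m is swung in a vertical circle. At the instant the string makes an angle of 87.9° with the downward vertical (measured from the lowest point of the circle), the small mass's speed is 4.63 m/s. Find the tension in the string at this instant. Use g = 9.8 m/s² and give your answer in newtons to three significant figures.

14.6 N

Take the radial direction toward the centre of the circle as positive. The component of the weight along the string toward the centre is −mg cos φ (φ measured from the bottom), so Newton's second law along the string gives T − mg cos φ = m v²/r.
cos 87.9° = 0.03664, so T = m(v²/r + g cos φ) = 0.848 × ((4.63)²/1.27 + 9.8 × 0.03664) = 0.848 × (16.88 + (0.3591)) = 0.848 × 17.24 = 14.62 N.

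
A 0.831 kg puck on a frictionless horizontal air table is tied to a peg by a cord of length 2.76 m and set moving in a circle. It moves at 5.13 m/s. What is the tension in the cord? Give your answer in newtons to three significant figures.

7.92 N

The tension is the only horizontal force, so it supplies the full centripetal force: T = m v²/r = 0.831 × (5.130)²/2.76 = 0.831 × 26.32/2.76 = 7.924 N.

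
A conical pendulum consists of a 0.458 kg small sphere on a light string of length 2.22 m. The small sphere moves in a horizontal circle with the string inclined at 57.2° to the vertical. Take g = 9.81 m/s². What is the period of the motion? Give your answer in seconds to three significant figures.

2.20 s

r = L sinθ = 1.866 m. From T sinθ = mω²r and T cosθ = mg: tanθ = ω²r/g, so ω² = g tanθ / r = g/(L cosθ).
ω = √(g/(L cosθ)) = √(9.81/(2.22 × 0.5417)) = √8.157 = 2.856 rad/s.
Period = 2π/ω = 2.200 s.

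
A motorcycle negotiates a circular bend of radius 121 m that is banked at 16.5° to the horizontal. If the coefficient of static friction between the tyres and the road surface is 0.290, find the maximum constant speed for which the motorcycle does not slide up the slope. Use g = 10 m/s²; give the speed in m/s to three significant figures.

At the maximum speed, friction acts down the slope at its limiting value f = μN. Radially (horizontal, toward centre): N sinθ + μN cosθ = mv²/r. Vertically: N cosθ − μN sinθ = mg.
Dividing: v² = r g (sinθ + μcosθ)/(cosθ − μsinθ).
sinθ + μcosθ = 0.2840 + 0.290×0.9588 = 0.5621; cosθ − μsinθ = 0.9588 − 0.290×0.2840 = 0.8765.
v² = 121 × 10.0 × 0.5621/0.8765 = 776.0 m²/s², so v = 27.86 m/s.

27.9 m/s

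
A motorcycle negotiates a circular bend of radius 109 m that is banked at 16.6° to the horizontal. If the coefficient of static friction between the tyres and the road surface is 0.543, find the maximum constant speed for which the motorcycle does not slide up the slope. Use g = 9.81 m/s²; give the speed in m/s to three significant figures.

At the maximum speed, friction acts down the slope at its limiting value f = μN. Radially (horizontal, toward centre): N sinθ + μN cosθ = mv²/r. Vertically: N cosθ − μN sinθ = mg.
Dividing: v² = r g (sinθ + μcosθ)/(cosθ − μsinθ).
sinθ + μcosθ = 0.2857 + 0.543×0.9583 = 0.8061; cosθ − μsinθ = 0.9583 − 0.543×0.2857 = 0.8032.
v² = 109 × 9.81 × 0.8061/0.8032 = 1073 m²/s², so v = 32.76 m/s.

32.8 m/s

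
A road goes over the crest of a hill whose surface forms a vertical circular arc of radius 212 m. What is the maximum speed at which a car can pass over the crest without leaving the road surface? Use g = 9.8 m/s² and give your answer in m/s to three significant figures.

At the crest the centre of the circle is below the car, so the net downward (centripetal) force is mg − N = mv²/r.
The car leaves the road when N → 0, giving v_max = √(g r) = √(9.8 × 212) = 45.58 m/s.

45.6 m/s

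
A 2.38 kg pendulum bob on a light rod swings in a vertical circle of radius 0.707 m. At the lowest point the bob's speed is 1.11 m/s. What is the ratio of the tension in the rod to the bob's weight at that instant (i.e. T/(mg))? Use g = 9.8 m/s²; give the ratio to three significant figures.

1.18

At the bottom, T − mg = mv²/r, so T = m(v²/r + g) and T/(mg) = v²/(rg) + 1 = (1.11)²/(0.707 × 9.8) + 1 = 0.1778 + 1 = 1.178.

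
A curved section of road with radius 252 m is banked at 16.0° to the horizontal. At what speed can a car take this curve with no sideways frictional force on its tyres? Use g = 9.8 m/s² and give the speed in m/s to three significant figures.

On a frictionless banked curve, N sinθ = mv²/r and N cosθ = mg, so tanθ = v²/(rg).
v = √(r g tanθ) = √(252 × 9.8 × tan 16.0°) = √(252 × 9.8 × 0.2867) = √708.1 = 26.61 m/s.

26.6 m/s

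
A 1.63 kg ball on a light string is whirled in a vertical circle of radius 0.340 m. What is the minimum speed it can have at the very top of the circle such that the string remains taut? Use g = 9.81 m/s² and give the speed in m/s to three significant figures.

1.83 m/s

At the highest point the centre is directly below, so both the weight and T act inward: T + mg = mv²/r.
At minimum speed T → 0, so mg = mv_min²/r ⇒ v_min = √(g r) = √(9.81 × 0.340) = 1.826 m/s.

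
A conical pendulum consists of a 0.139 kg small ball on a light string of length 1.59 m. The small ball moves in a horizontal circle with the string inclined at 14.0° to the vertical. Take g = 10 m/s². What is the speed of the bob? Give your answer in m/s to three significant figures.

0.979 m/s

The radius of the circle is r = L sinθ = 1.59 × sin 14.0° = 0.3847 m.
Horizontally T sinθ = mv²/r and vertically T cosθ = mg, so tanθ = v²/(rg).
v = √(r g tanθ) = √(0.3847 × 10.0 × 0.2493) = √0.9591 = 0.9793 m/s.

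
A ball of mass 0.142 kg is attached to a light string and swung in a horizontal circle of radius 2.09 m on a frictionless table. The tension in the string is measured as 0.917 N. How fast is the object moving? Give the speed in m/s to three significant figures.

T = m v²/r ⇒ v = √(T r / m) = √(0.917 × 2.09 / 0.142) = √13.50 = 3.674 m/s.

3.67 m/s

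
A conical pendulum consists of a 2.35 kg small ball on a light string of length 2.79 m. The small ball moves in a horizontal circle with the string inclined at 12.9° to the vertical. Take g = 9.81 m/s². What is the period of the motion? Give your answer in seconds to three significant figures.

3.31 s

r = L sinθ = 0.6229 m. From T sinθ = mω²r and T cosθ = mg: tanθ = ω²r/g, so ω² = g tanθ / r = g/(L cosθ).
ω = √(g/(L cosθ)) = √(9.81/(2.79 × 0.9748)) = √3.607 = 1.899 rad/s.
Period = 2π/ω = 3.308 s.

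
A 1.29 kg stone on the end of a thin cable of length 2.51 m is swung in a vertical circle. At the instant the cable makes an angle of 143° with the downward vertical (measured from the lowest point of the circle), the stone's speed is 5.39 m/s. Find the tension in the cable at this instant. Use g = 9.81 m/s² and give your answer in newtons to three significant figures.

4.82 N

Take the radial direction toward the centre of the circle as positive. The component of the weight along the string toward the centre is −mg cos φ (φ measured from the bottom), so Newton's second law along the string gives T − mg cos φ = m v²/r.
cos 143° = -0.7986, so T = m(v²/r + g cos φ) = 1.29 × ((5.39)²/2.51 + 9.81 × -0.7986) = 1.29 × (11.57 + (-7.835)) = 1.29 × 3.740 = 4.825 N.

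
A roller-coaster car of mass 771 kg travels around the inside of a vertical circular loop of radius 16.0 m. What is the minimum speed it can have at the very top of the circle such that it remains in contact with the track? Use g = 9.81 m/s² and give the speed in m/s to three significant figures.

12.5 m/s

At the top, both weight mg and N point toward the centre: N + mg = mv²/r.
At minimum speed N → 0, so mg = mv_min²/r ⇒ v_min = √(g r) = √(9.81 × 16.0) = 12.53 m/s.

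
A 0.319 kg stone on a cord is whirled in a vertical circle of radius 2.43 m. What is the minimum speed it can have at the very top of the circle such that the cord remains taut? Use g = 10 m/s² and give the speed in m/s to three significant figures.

At the highest point the centre is directly below, so both the weight and T act inward: T + mg = mv²/r.
At minimum speed T → 0, so mg = mv_min²/r ⇒ v_min = √(g r) = √(10.0 × 2.43) = 4.930 m/s.

4.93 m/s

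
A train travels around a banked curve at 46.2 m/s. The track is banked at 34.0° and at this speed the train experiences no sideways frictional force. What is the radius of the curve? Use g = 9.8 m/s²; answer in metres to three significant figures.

Frictionless banking: tanθ = v²/(rg), so r = v²/(g tanθ).
r = (46.2)²/(9.8 × tan 34.0°) = 2134/(9.8 × 0.6745) = 2134/6.610 = 322.9 m.

323 m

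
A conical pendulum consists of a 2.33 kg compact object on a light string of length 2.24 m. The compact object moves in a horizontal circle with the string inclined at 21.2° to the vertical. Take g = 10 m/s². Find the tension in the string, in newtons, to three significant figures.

Vertically the bob has no acceleration, so T cosθ = mg.
T = mg/cosθ = 2.33 × 10.0 / cos 21.2° = 23.30/0.9323 = 24.99 N.

25.0 N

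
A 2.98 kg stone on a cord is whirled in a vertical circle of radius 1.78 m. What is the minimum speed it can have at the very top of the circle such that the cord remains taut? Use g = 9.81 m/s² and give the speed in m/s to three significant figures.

At the highest point the centre is directly below, so both the weight and T act inward: T + mg = mv²/r.
At minimum speed T → 0, so mg = mv_min²/r ⇒ v_min = √(g r) = √(9.81 × 1.78) = 4.179 m/s.

4.18 m/s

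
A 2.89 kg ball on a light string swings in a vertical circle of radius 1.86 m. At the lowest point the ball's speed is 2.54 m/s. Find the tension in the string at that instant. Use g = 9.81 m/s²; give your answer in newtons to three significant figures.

38.4 N

At the lowest point, T points up (toward the centre) and the weight mg points down (away from the centre), so the net inward force is T − mg = mv²/r.
T = m(v²/r + g) = 2.89 × ((2.54)²/1.86 + 9.81) = 2.89 × (3.469 + 9.81) = 2.89 × 13.28 = 38.38 N.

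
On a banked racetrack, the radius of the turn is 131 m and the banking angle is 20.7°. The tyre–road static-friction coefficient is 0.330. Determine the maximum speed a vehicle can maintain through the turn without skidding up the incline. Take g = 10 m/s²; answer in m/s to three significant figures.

32.5 m/s

At the maximum speed, friction acts down the slope at its limiting value f = μN. Radially (horizontal, toward centre): N sinθ + μN cosθ = mv²/r. Vertically: N cosθ − μN sinθ = mg.
Dividing: v² = r g (sinθ + μcosθ)/(cosθ − μsinθ).
sinθ + μcosθ = 0.3535 + 0.330×0.9354 = 0.6622; cosθ − μsinθ = 0.9354 − 0.330×0.3535 = 0.8188.
v² = 131 × 10.0 × 0.6622/0.8188 = 1059 m²/s², so v = 32.55 m/s.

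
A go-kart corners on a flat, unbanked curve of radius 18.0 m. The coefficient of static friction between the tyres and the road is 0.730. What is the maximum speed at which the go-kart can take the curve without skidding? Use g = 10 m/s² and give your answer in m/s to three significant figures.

11.5 m/s

The only inward force on a level bend is static friction, so at the limit f_s = μ_s N = μ_s m g = m v²/r.
Mass cancels: v_max = √(μ_s g r) = √(0.730 × 10.0 × 18.0) = √131.4 = 11.46 m/s.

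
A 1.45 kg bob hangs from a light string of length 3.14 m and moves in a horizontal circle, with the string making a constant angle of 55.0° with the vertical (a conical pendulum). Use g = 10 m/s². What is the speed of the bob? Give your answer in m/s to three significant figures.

The radius of the circle is r = L sinθ = 3.14 × sin 55.0° = 2.572 m.
Horizontally T sinθ = mv²/r and vertically T cosθ = mg, so tanθ = v²/(rg).
v = √(r g tanθ) = √(2.572 × 10.0 × 1.428) = √36.73 = 6.061 m/s.

6.06 m/s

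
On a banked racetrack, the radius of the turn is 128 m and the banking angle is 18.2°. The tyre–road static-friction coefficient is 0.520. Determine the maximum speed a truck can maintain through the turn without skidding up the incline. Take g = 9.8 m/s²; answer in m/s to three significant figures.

At the maximum speed, friction acts down the slope at its limiting value f = μN. Radially (horizontal, toward centre): N sinθ + μN cosθ = mv²/r. Vertically: N cosθ − μN sinθ = mg.
Dividing: v² = r g (sinθ + μcosθ)/(cosθ − μsinθ).
sinθ + μcosθ = 0.3123 + 0.520×0.9500 = 0.8063; cosθ − μsinθ = 0.9500 − 0.520×0.3123 = 0.7876.
v² = 128 × 9.8 × 0.8063/0.7876 = 1284 m²/s², so v = 35.84 m/s.

35.8 m/s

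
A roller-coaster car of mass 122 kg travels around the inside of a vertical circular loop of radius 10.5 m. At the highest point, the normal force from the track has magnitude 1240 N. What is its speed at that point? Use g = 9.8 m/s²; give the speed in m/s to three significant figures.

14.5 m/s

At the top, N + mg = mv²/r, so v = √(r(N/m + g)) = √(10.5 × (1240/122 + 9.8)) = √(10.5 × 19.96) = √209.6 = 14.48 m/s.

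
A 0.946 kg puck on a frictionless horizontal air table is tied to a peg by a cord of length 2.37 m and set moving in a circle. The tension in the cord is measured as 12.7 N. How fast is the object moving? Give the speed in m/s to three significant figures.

5.64 m/s

T = m v²/r ⇒ v = √(T r / m) = √(12.7 × 2.37 / 0.946) = √31.82 = 5.641 m/s.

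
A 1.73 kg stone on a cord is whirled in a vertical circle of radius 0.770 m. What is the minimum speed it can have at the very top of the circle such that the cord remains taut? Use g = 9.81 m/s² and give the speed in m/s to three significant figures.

At the top, both weight mg and T point toward the centre: T + mg = mv²/r.
At minimum speed T → 0, so mg = mv_min²/r ⇒ v_min = √(g r) = √(9.81 × 0.770) = 2.748 m/s.

2.75 m/s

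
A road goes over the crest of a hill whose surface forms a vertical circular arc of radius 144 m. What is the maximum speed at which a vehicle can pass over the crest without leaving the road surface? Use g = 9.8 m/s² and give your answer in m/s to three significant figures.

37.6 m/s

At the crest the centre of the circle is below the vehicle, so the net downward (centripetal) force is mg − N = mv²/r.
The vehicle leaves the road when N → 0, giving v_max = √(g r) = √(9.8 × 144) = 37.57 m/s.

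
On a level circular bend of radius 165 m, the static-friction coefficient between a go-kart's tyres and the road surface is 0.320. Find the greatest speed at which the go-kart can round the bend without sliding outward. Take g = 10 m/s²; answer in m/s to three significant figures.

23.0 m/s

Friction provides the centripetal force on a flat curve. At maximum speed it is at its limiting value: μ_s m g = m v²/r.
Mass cancels: v_max = √(μ_s g r) = √(0.320 × 10.0 × 165) = √528.0 = 22.98 m/s.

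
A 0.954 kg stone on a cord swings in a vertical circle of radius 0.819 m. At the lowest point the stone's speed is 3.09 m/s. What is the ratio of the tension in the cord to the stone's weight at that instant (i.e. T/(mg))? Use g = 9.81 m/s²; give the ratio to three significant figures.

2.19

At the bottom, T − mg = mv²/r, so T = m(v²/r + g) and T/(mg) = v²/(rg) + 1 = (3.09)²/(0.819 × 9.81) + 1 = 1.188 + 1 = 2.188.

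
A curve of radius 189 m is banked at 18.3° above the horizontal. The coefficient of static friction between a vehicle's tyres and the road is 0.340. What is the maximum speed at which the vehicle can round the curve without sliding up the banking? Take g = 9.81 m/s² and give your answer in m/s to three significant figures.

37.4 m/s

At the maximum speed, friction acts down the slope at its limiting value f = μN. Radially (horizontal, toward centre): N sinθ + μN cosθ = mv²/r. Vertically: N cosθ − μN sinθ = mg.
Dividing: v² = r g (sinθ + μcosθ)/(cosθ − μsinθ).
sinθ + μcosθ = 0.3140 + 0.340×0.9494 = 0.6368; cosθ − μsinθ = 0.9494 − 0.340×0.3140 = 0.8427.
v² = 189 × 9.81 × 0.6368/0.8427 = 1401 m²/s², so v = 37.43 m/s.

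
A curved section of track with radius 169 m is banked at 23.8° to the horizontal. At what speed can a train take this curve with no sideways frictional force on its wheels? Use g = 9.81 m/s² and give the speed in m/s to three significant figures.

27.0 m/s

On a frictionless banked curve, N sinθ = mv²/r and N cosθ = mg, so tanθ = v²/(rg).
v = √(r g tanθ) = √(169 × 9.81 × tan 23.8°) = √(169 × 9.81 × 0.4411) = √731.2 = 27.04 m/s.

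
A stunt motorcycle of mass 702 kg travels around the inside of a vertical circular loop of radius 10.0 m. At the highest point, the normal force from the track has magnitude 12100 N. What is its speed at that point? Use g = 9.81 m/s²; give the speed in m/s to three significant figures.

16.4 m/s

At the top, N + mg = mv²/r, so v = √(r(N/m + g)) = √(10.0 × (12100/702 + 9.81)) = √(10.0 × 27.05) = √270.5 = 16.45 m/s.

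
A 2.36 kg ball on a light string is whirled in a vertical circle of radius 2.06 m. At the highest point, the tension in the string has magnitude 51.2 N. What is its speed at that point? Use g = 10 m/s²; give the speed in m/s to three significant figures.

At the top, T + mg = mv²/r, so v = √(r(T/m + g)) = √(2.06 × (51.2/2.36 + 10.0)) = √(2.06 × 31.69) = √65.29 = 8.080 m/s.

8.08 m/s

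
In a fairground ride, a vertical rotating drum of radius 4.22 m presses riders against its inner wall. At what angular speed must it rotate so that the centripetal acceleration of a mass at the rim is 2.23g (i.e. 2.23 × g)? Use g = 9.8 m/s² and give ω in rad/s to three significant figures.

Centripetal acceleration a_c = ω²r. Setting ω²r = 2.23g:
ω = √(2.23g / r) = √(2.23 × 9.8 / 4.22) = √5.179 = 2.276 rad/s.

2.28 rad/s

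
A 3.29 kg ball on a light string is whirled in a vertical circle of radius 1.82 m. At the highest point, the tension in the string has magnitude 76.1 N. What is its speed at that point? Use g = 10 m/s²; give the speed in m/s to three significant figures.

7.77 m/s

At the top, T + mg = mv²/r, so v = √(r(T/m + g)) = √(1.82 × (76.1/3.29 + 10.0)) = √(1.82 × 33.13) = √60.30 = 7.765 m/s.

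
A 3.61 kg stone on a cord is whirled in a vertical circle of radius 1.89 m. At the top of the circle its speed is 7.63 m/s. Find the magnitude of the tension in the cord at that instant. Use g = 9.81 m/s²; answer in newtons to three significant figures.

75.8 N

At the top, both T and the weight mg point inward (toward the centre), so T + mg = mv²/r.
T = m(v²/r − g) = 3.61 × ((7.63)²/1.89 − 9.81) = 3.61 × (30.80 − 9.81) = 3.61 × 20.99 = 75.78 N.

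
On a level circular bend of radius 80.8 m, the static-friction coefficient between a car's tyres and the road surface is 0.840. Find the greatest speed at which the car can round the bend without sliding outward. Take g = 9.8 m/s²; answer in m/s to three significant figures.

25.8 m/s

Friction provides the centripetal force on a flat curve. At maximum speed it is at its limiting value: μ_s m g = m v²/r.
Mass cancels: v_max = √(μ_s g r) = √(0.840 × 9.8 × 80.8) = √665.1 = 25.79 m/s.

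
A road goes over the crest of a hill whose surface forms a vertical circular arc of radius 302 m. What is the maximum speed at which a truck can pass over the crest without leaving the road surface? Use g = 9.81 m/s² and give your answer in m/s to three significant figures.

54.4 m/s

At the crest the centre of the circle is below the truck, so the net downward (centripetal) force is mg − N = mv²/r.
The truck leaves the road when N → 0, giving v_max = √(g r) = √(9.81 × 302) = 54.43 m/s.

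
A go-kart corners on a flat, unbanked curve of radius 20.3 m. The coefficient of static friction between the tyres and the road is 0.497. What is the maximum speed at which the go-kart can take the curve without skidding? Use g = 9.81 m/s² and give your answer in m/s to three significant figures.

Friction provides the centripetal force on a flat curve. At maximum speed it is at its limiting value: μ_s m g = m v²/r.
Mass cancels: v_max = √(μ_s g r) = √(0.497 × 9.81 × 20.3) = √98.97 = 9.949 m/s.

9.95 m/s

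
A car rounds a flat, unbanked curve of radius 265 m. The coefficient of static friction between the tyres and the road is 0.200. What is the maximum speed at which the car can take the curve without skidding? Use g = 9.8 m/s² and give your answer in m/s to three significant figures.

22.8 m/s

Friction provides the centripetal force on a flat curve. At maximum speed it is at its limiting value: μ_s m g = m v²/r.
Mass cancels: v_max = √(μ_s g r) = √(0.200 × 9.8 × 265) = √519.4 = 22.79 m/s.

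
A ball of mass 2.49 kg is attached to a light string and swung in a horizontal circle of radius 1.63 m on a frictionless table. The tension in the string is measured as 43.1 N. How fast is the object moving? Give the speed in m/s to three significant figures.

T = m v²/r ⇒ v = √(T r / m) = √(43.1 × 1.63 / 2.49) = √28.21 = 5.312 m/s.

5.31 m/s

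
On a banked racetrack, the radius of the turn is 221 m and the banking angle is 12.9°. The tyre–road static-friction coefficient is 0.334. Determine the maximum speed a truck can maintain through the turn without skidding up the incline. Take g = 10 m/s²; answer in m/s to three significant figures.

At the maximum speed, friction acts down the slope at its limiting value f = μN. Radially (horizontal, toward centre): N sinθ + μN cosθ = mv²/r. Vertically: N cosθ − μN sinθ = mg.
Dividing: v² = r g (sinθ + μcosθ)/(cosθ − μsinθ).
sinθ + μcosθ = 0.2233 + 0.334×0.9748 = 0.5488; cosθ − μsinθ = 0.9748 − 0.334×0.2233 = 0.9002.
v² = 221 × 10.0 × 0.5488/0.9002 = 1347 m²/s², so v = 36.71 m/s.

36.7 m/s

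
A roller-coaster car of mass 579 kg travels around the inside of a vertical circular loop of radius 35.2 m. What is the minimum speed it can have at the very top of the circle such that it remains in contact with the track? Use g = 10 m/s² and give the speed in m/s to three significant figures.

18.8 m/s

At the highest point the centre is directly below, so both the weight and N act inward: N + mg = mv²/r.
At minimum speed N → 0, so mg = mv_min²/r ⇒ v_min = √(g r) = √(10.0 × 35.2) = 18.76 m/s.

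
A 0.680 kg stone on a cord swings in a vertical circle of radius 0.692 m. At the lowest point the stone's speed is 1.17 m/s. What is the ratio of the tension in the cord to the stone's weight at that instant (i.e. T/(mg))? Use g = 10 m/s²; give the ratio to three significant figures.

1.20

At the bottom, T − mg = mv²/r, so T = m(v²/r + g) and T/(mg) = v²/(rg) + 1 = (1.17)²/(0.692 × 10.0) + 1 = 0.1978 + 1 = 1.198.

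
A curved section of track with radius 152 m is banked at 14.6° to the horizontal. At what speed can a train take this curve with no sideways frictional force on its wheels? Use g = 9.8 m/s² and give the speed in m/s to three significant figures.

On a frictionless banked curve, N sinθ = mv²/r and N cosθ = mg, so tanθ = v²/(rg).
v = √(r g tanθ) = √(152 × 9.8 × tan 14.6°) = √(152 × 9.8 × 0.2605) = √388.0 = 19.70 m/s.

19.7 m/s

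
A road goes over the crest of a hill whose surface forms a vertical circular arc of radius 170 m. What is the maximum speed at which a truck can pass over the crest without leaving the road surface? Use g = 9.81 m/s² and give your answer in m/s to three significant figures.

At the crest the centre of the circle is below the truck, so the net downward (centripetal) force is mg − N = mv²/r.
The truck leaves the road when N → 0, giving v_max = √(g r) = √(9.81 × 170) = 40.84 m/s.

40.8 m/s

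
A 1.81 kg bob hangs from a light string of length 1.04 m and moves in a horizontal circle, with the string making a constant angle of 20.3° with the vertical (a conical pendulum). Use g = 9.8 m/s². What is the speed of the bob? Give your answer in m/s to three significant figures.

The radius of the circle is r = L sinθ = 1.04 × sin 20.3° = 0.3608 m.
Horizontally T sinθ = mv²/r and vertically T cosθ = mg, so tanθ = v²/(rg).
v = √(r g tanθ) = √(0.3608 × 9.8 × 0.3699) = √1.308 = 1.144 m/s.

1.14 m/s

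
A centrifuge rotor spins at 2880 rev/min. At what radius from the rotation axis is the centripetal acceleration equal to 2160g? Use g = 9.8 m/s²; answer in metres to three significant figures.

0.233 m

ω = 2880 rev/min × 2π/60 = 301.6 rad/s.
a_c = ω²r = 2160g ⇒ r = 2160 × 9.8 / (301.6)² = 21170/90960 = 0.2327 m.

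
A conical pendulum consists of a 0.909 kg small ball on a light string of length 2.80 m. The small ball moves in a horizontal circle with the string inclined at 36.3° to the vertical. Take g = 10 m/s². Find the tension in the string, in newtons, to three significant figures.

Vertically the bob has no acceleration, so T cosθ = mg.
T = mg/cosθ = 0.909 × 10.0 / cos 36.3° = 9.090/0.8059 = 11.28 N.

11.3 N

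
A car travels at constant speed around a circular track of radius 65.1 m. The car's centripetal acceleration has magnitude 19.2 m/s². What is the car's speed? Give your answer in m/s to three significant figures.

35.4 m/s

a_c = v²/r ⇒ v = √(a_c · r) = √(19.2 × 65.1) = √1250 = 35.35 m/s.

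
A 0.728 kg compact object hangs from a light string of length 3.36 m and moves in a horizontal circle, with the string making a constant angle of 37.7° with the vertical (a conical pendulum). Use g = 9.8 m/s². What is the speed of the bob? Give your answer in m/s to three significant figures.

The radius of the circle is r = L sinθ = 3.36 × sin 37.7° = 2.055 m.
Horizontally T sinθ = mv²/r and vertically T cosθ = mg, so tanθ = v²/(rg).
v = √(r g tanθ) = √(2.055 × 9.8 × 0.7729) = √15.56 = 3.945 m/s.

3.95 m/s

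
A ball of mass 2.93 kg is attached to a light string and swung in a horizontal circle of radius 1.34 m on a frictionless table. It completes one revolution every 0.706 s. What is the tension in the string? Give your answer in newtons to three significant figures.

v = 2πr/T = 2π × 1.34/0.706 = 11.93 m/s.
The tension is the only horizontal force, so it supplies the full centripetal force: T = m v²/r = 2.93 × (11.93)²/1.34 = 2.93 × 142.2/1.34 = 311.0 N.

311 N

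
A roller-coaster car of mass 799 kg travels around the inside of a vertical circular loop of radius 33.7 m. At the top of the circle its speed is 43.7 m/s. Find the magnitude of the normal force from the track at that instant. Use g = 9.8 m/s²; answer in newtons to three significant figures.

37400 N

At the top, both N and the weight mg point inward (toward the centre), so N + mg = mv²/r.
N = m(v²/r − g) = 799 × ((43.7)²/33.7 − 9.8) = 799 × (56.67 − 9.8) = 799 × 46.87 = 37450 N.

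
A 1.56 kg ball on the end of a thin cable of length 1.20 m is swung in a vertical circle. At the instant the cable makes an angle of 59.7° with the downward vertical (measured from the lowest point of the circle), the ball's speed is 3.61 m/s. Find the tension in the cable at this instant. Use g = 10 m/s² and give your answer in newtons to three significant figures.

Take the radial direction toward the centre of the circle as positive. The component of the weight along the string toward the centre is −mg cos φ (φ measured from the bottom), so Newton's second law along the string gives T − mg cos φ = m v²/r.
cos 59.7° = 0.5045, so T = m(v²/r + g cos φ) = 1.56 × ((3.61)²/1.20 + 10.0 × 0.5045) = 1.56 × (10.86 + (5.045)) = 1.56 × 15.91 = 24.81 N.

24.8 N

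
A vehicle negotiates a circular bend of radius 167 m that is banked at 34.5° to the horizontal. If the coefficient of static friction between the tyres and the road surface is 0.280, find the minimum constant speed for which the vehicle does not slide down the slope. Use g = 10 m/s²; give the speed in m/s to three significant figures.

At the minimum speed, friction acts up the slope at its limiting value f = μN. Radially (horizontal, toward centre): N sinθ − μN cosθ = mv²/r. Vertically: N cosθ + μN sinθ = mg.
Dividing: v² = r g (sinθ − μcosθ)/(cosθ + μsinθ).
sinθ − μcosθ = 0.5664 − 0.280×0.8241 = 0.3357; cosθ + μsinθ = 0.8241 + 0.280×0.5664 = 0.9827.
v² = 167 × 10.0 × 0.3357/0.9827 = 570.4 m²/s², so v = 23.88 m/s.

23.9 m/s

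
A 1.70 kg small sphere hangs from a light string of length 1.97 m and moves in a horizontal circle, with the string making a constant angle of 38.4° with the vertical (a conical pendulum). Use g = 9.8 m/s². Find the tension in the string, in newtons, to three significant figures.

Vertically the bob has no acceleration, so T cosθ = mg.
T = mg/cosθ = 1.70 × 9.8 / cos 38.4° = 16.66/0.7837 = 21.26 N.

21.3 N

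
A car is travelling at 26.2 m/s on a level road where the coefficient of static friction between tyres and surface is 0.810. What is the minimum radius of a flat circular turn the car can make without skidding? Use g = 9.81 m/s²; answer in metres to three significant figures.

At the limit, μ_s m g = m v²/r, so r_min = v²/(μ_s g) = (26.2)²/(0.810 × 9.81) = 686.4/7.946 = 86.39 m.

86.4 m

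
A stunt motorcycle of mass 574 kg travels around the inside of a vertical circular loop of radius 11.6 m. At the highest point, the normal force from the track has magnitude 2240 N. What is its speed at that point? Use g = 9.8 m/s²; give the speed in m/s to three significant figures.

12.6 m/s

At the top, N + mg = mv²/r, so v = √(r(N/m + g)) = √(11.6 × (2240/574 + 9.8)) = √(11.6 × 13.70) = √158.9 = 12.61 m/s.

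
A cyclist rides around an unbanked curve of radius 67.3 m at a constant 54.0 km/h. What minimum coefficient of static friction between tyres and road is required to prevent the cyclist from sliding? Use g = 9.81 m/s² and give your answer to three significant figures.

0.341

v = 54.0/3.6 = 15.00 m/s.
Friction provides the centripetal force: μ_s m g = m v²/r, so μ_s = v²/(g r) = (15.00)²/(9.81 × 67.3) = 225.0/660.2 = 0.3408.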